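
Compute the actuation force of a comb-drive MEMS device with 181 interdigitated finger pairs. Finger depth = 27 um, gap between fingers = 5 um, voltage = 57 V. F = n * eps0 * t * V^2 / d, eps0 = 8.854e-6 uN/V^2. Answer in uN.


Step 1: Parameters: n=181, eps0=8.854e-6 uN/V^2, t=27 um, V=57 V, d=5 um
Step 2: V^2 = 3249
Step 3: F = 181 * 8.854e-6 * 27 * 3249 / 5
F = 28.117 uN


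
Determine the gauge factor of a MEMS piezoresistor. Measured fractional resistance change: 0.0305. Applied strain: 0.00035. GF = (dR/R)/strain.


Step 1: Identify values.
dR/R = 0.0305, strain = 0.00035
Step 2: GF = (dR/R) / strain = 0.0305 / 0.00035
GF = 87.1


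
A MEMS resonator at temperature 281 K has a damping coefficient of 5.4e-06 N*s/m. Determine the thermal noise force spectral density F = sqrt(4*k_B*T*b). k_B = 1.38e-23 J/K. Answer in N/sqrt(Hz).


Step 1: Compute 4 * k_B * T * b
= 4 * 1.38e-23 * 281 * 5.4e-06
= 8.3760e-26 N^2/Hz
Step 2: F_noise = sqrt(8.3760e-26)
F_noise = 2.89e-13 N/sqrt(Hz)


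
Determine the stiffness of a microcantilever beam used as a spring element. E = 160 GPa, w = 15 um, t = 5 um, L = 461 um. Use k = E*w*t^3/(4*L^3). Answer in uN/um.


Step 1: Convert E to consistent units (1 GPa = 1000 uN/um^2).
E = 160 GPa = 160000 uN/um^2
Step 2: Compute t^3 = 5^3 = 125
Step 3: Compute L^3 = 461^3 = 97972181
Step 4: k = 160000 * 15 * 125 / (4 * 97972181)
k = 0.7655 uN/um


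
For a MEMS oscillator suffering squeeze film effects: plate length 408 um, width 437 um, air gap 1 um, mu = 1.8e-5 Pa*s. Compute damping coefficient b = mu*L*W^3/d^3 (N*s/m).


Step 1: Convert to SI.
L = 408e-6 m, W = 437e-6 m, d = 1e-6 m
Step 2: W^3 = (437e-6)^3 = 8.35e-11 m^3
Step 3: d^3 = (1e-6)^3 = 1.00e-18 m^3
Step 4: b = 1.8e-5 * 408e-6 * 8.35e-11 / 1.00e-18
b = 6.13e-01 N*s/m


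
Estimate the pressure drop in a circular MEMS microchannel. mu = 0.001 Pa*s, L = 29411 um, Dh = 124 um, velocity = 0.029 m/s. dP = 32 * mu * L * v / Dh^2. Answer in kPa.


Step 1: Convert to SI: L = 29411e-6 m, Dh = 124e-6 m
Step 2: dP = 32 * 0.001 * 29411e-6 * 0.029 / (124e-6)^2
Step 3: dP = 1775.07 Pa
Step 4: Convert to kPa: dP = 1.78 kPa


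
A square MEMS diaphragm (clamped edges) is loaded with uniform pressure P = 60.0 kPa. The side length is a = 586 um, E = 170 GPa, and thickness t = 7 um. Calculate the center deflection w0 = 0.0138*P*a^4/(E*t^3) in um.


Step 1: Convert pressure to compatible units (E is in GPa, so P in GPa).
P = 60.0 kPa = 60.0e-6 GPa
Step 2: Compute numerator: 0.0138 * P * a^4.
a^4 = 586^4 = 117920812816
numerator = 0.0138 * 60.0e-6 * 117920812816 = 9.763843e+04
Step 3: Compute denominator: E * t^3 = 170 * 7^3 = 58310
Step 4: w0 = numerator / denominator = 9.763843e+04 / 58310 = 1.6745 um


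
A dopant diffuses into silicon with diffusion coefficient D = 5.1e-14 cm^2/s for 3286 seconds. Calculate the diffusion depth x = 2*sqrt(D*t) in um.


Step 1: Compute D*t = 5.1e-14 * 3286 = 1.67586e-10 cm^2
Step 2: sqrt(D*t) = 1.2946e-05 cm
Step 3: x = 2 * 1.2946e-05 cm = 2.5892e-05 cm
Step 4: Convert to um (1 cm = 1e4 um): x = 0.259 um


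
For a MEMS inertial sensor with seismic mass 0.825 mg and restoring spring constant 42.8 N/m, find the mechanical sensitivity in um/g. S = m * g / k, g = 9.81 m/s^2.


Step 1: Convert mass: m = 0.825 mg = 8.25e-07 kg
Step 2: S = m * g / k = 8.25e-07 * 9.81 / 42.8
Step 3: S = 1.89e-07 m/g
Step 4: Convert to um/g: S = 0.189 um/g


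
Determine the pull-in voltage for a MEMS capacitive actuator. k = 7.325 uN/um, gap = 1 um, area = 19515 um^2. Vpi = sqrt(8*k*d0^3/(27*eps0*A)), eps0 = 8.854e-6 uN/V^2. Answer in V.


Step 1: Compute numerator: 8 * k * d0^3 = 8 * 7.325 * 1^3 = 58.6
Step 2: Compute denominator: 27 * eps0 * A = 27 * 8.854e-6 * 19515 = 4.665217
Step 3: Vpi = sqrt(58.6 / 4.665217)
Vpi = 3.54 V


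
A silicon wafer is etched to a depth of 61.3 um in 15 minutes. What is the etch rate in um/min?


Step 1: Etch rate = depth / time
Step 2: rate = 61.3 / 15
rate = 4.087 um/min


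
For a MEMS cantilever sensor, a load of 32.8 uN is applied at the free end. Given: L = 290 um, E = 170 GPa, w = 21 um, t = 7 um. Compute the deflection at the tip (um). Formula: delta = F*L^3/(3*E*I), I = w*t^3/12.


Step 1: Calculate the second moment of area.
I = w * t^3 / 12 = 21 * 7^3 / 12 = 600.25 um^4
Step 2: Convert E to consistent units (1 GPa = 1000 uN/um^2).
E = 170 GPa = 170000 uN/um^2
Step 3: Calculate tip deflection.
delta = F * L^3 / (3 * E * I)
delta = 32.8 * 290^3 / (3 * 170000 * 600.25)
delta = 2.6132 um


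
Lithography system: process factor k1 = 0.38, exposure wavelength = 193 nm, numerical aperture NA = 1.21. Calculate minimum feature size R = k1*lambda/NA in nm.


Step 1: Identify values: k1 = 0.38, lambda = 193 nm, NA = 1.21
Step 2: R = k1 * lambda / NA
R = 0.38 * 193 / 1.21
R = 60.6 nm


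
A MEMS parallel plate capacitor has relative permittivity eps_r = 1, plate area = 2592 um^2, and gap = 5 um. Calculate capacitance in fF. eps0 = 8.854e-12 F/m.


Step 1: Convert area to m^2: A = 2592e-12 m^2
Step 2: Convert gap to m: d = 5e-6 m
Step 3: C = eps0 * eps_r * A / d
C = 8.854e-12 * 1 * 2592e-12 / 5e-6
Step 4: Convert to fF (multiply by 1e15).
C = 4.59 fF


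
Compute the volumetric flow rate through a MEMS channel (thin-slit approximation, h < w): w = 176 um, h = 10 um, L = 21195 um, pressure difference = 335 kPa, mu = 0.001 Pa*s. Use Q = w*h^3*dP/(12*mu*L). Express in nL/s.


Step 1: Convert all dimensions to SI (meters).
w = 176e-6 m, h = 10e-6 m, L = 21195e-6 m, dP = 335e3 Pa
Step 2: Q = w * h^3 * dP / (12 * mu * L)
Q = 176e-6 * (10e-6)^3 * 335e3 / (12 * 0.001 * 21195e-6) = 2.3181568e-10 m^3/s
Step 3: Convert Q from m^3/s to nL/s (1 m^3 = 1e12 nL, so multiply by 1e12).
Q = 231.816 nL/s


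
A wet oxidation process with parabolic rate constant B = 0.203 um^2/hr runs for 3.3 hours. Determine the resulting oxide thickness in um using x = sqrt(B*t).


Step 1: Compute B*t = 0.203 * 3.3 = 0.6699
Step 2: x = sqrt(0.6699)
x = 0.818 um


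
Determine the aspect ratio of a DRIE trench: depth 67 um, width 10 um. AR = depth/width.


Step 1: AR = depth / width
Step 2: AR = 67 / 10
AR = 6.7


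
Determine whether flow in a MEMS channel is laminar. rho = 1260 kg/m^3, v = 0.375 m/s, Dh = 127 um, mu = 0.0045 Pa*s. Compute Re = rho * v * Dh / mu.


Step 1: Convert Dh to meters: Dh = 127e-6 m
Step 2: Re = rho * v * Dh / mu
Re = 1260 * 0.375 * 127e-6 / 0.0045
Re = 13.335
Since Re = 13.335 is below ~2300, the flow is laminar.


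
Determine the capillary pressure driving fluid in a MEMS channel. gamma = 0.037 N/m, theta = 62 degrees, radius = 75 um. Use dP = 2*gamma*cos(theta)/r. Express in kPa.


Step 1: cos(62 deg) = 0.4695
Step 2: Convert r to m: r = 75e-6 m
Step 3: dP = 2 * 0.037 * 0.4695 / 75e-6 = 463.2 Pa
Step 4: Convert Pa to kPa (divide by 1000).
dP = 0.46 kPa


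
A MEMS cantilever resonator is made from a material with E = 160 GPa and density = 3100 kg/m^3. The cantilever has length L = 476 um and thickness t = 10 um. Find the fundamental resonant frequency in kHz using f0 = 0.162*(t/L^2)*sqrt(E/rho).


Step 1: Convert units to SI.
t_SI = 10e-6 m, L_SI = 476e-6 m
Step 2: Calculate sqrt(E/rho).
sqrt(160e9 / 3100) = 7184.21 m/s
Step 3: Compute f0.
f0 = 0.162 * 10e-6 / (476e-6)^2 * 7184.21 = 51366.5 Hz = 51.37 kHz


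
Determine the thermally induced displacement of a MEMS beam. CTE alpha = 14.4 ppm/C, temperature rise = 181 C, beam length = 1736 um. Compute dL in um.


Step 1: Convert CTE: alpha = 14.4 ppm/C = 14.4e-6 /C
Step 2: dL = 14.4e-6 * 181 * 1736
dL = 4.5247 um


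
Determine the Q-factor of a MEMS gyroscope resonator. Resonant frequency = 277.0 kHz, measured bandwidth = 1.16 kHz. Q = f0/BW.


Step 1: Q = f0 / bandwidth
Step 2: Q = 277.0 / 1.16
Q = 238.8


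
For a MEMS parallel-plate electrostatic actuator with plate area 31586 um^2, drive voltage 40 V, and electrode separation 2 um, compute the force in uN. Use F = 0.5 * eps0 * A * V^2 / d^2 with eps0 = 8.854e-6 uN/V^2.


Step 1: Identify parameters.
eps0 = 8.854e-6 uN/V^2, A = 31586 um^2, V = 40 V, d = 2 um
Step 2: Compute V^2 = 40^2 = 1600
Step 3: Compute d^2 = 2^2 = 4
Step 4: F = 0.5 * 8.854e-6 * 31586 * 1600 / 4
F = 55.932 uN


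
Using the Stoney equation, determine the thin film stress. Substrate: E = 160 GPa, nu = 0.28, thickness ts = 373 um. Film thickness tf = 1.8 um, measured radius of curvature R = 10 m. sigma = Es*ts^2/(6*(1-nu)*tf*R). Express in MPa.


Step 1: Compute numerator: Es * ts^2 = 160 * 373^2 = 22260640 (GPa*um^2)
Step 2: Compute denominator (R in um): 6*(1-nu)*tf*R = 6*0.72*1.8*10e6 = 77760000.0 (um^2)
Step 3: sigma (GPa) = 22260640 / 77760000.0 = 2.86274e-01 GPa
Step 4: Convert to MPa (x1000): sigma = 286.3 MPa


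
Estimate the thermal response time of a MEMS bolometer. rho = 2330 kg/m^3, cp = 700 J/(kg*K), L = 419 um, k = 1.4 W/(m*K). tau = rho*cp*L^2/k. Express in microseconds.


Step 1: Convert L to m: L = 419e-6 m
Step 2: L^2 = (419e-6)^2 = 1.75561e-07 m^2
Step 3: tau = 2330 * 700 * 1.75561e-07 / 1.4 = 2.04528565e-01 s
Step 4: Convert to microseconds (multiply by 1e6).
tau = 204528.565 us


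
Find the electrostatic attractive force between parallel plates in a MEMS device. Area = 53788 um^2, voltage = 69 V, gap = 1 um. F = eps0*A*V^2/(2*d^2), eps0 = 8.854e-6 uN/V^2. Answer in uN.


Step 1: Identify parameters.
eps0 = 8.854e-6 uN/V^2, A = 53788 um^2, V = 69 V, d = 1 um
Step 2: Compute V^2 = 69^2 = 4761
Step 3: Compute d^2 = 1^2 = 1
Step 4: F = 0.5 * 8.854e-6 * 53788 * 4761 / 1
F = 1133.687 uN


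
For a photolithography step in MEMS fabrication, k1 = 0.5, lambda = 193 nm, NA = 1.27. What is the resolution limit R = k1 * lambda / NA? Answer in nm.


Step 1: Identify values: k1 = 0.5, lambda = 193 nm, NA = 1.27
Step 2: R = k1 * lambda / NA
R = 0.5 * 193 / 1.27
R = 76.0 nm


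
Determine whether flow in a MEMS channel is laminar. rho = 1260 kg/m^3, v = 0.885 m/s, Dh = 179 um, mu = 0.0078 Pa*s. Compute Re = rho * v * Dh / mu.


Step 1: Convert Dh to meters: Dh = 179e-6 m
Step 2: Re = rho * v * Dh / mu
Re = 1260 * 0.885 * 179e-6 / 0.0078
Re = 25.59
Since Re = 25.59 is below ~2300, the flow is laminar.


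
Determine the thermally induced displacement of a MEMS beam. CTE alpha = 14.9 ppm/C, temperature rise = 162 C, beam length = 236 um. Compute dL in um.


Step 1: Convert CTE: alpha = 14.9 ppm/C = 14.9e-6 /C
Step 2: dL = 14.9e-6 * 162 * 236
dL = 0.5697 um


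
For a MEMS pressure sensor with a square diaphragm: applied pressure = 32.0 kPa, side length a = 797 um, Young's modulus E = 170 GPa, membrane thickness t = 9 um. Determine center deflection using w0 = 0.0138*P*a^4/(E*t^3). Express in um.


Step 1: Convert pressure to compatible units (E is in GPa, so P in GPa).
P = 32.0 kPa = 32.0e-6 GPa
Step 2: Compute numerator: 0.0138 * P * a^4.
a^4 = 797^4 = 403490473681
numerator = 0.0138 * 32.0e-6 * 403490473681 = 1.781814e+05
Step 3: Compute denominator: E * t^3 = 170 * 9^3 = 123930
Step 4: w0 = numerator / denominator = 1.781814e+05 / 123930 = 1.4378 um


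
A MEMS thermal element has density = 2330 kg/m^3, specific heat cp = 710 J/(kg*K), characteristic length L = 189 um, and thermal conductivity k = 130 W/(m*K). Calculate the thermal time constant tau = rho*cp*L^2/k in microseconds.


Step 1: Convert L to m: L = 189e-6 m
Step 2: L^2 = (189e-6)^2 = 3.5721e-08 m^2
Step 3: tau = 2330 * 710 * 3.5721e-08 / 130 = 4.5456346e-04 s
Step 4: Convert to microseconds (multiply by 1e6).
tau = 454.563 us


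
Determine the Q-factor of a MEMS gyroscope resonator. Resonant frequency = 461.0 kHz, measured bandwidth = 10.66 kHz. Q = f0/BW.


Step 1: Q = f0 / bandwidth
Step 2: Q = 461.0 / 10.66
Q = 43.2


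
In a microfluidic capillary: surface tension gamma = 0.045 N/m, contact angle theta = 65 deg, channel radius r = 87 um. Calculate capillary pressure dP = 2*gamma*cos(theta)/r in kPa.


Step 1: cos(65 deg) = 0.4226
Step 2: Convert r to m: r = 87e-6 m
Step 3: dP = 2 * 0.045 * 0.4226 / 87e-6 = 437.2 Pa
Step 4: Convert Pa to kPa (divide by 1000).
dP = 0.44 kPa


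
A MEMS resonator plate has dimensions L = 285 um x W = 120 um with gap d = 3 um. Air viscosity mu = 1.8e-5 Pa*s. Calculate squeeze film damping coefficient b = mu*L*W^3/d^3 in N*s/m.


Step 1: Convert to SI.
L = 285e-6 m, W = 120e-6 m, d = 3e-6 m
Step 2: W^3 = (120e-6)^3 = 1.73e-12 m^3
Step 3: d^3 = (3e-6)^3 = 2.70e-17 m^3
Step 4: b = 1.8e-5 * 285e-6 * 1.73e-12 / 2.70e-17
b = 3.28e-04 N*s/m


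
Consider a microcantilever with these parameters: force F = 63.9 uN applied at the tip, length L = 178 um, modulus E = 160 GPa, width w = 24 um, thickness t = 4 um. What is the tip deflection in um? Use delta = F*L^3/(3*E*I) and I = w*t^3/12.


Step 1: Calculate the second moment of area.
I = w * t^3 / 12 = 24 * 4^3 / 12 = 128.0 um^4
Step 2: Convert E to consistent units (1 GPa = 1000 uN/um^2).
E = 160 GPa = 160000 uN/um^2
Step 3: Calculate tip deflection.
delta = F * L^3 / (3 * E * I)
delta = 63.9 * 178^3 / (3 * 160000 * 128.0)
delta = 5.8656 um


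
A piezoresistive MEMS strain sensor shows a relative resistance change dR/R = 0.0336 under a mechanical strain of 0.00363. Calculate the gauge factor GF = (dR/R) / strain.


Step 1: Identify values.
dR/R = 0.0336, strain = 0.00363
Step 2: GF = (dR/R) / strain = 0.0336 / 0.00363
GF = 9.3


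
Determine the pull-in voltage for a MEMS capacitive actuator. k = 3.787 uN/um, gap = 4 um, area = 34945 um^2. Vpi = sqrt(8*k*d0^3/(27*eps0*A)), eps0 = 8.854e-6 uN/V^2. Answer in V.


Step 1: Compute numerator: 8 * k * d0^3 = 8 * 3.787 * 4^3 = 1938.944
Step 2: Compute denominator: 27 * eps0 * A = 27 * 8.854e-6 * 34945 = 8.353882
Step 3: Vpi = sqrt(1938.944 / 8.353882)
Vpi = 15.23 V


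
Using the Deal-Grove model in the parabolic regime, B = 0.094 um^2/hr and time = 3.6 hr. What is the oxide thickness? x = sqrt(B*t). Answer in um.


Step 1: Compute B*t = 0.094 * 3.6 = 0.3384
Step 2: x = sqrt(0.3384)
x = 0.582 um


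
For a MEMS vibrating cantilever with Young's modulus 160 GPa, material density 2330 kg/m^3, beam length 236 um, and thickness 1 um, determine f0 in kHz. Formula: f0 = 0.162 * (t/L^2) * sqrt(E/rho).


Step 1: Convert units to SI.
t_SI = 1e-6 m, L_SI = 236e-6 m
Step 2: Calculate sqrt(E/rho).
sqrt(160e9 / 2330) = 8286.71 m/s
Step 3: Compute f0.
f0 = 0.162 * 1e-6 / (236e-6)^2 * 8286.71 = 24103.1 Hz = 24.1 kHz


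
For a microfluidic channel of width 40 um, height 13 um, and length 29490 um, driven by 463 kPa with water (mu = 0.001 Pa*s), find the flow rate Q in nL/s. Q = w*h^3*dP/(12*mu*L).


Step 1: Convert all dimensions to SI (meters).
w = 40e-6 m, h = 13e-6 m, L = 29490e-6 m, dP = 463e3 Pa
Step 2: Q = w * h^3 * dP / (12 * mu * L)
Q = 40e-6 * (13e-6)^3 * 463e3 / (12 * 0.001 * 29490e-6) = 1.1497807e-10 m^3/s
Step 3: Convert Q from m^3/s to nL/s (1 m^3 = 1e12 nL, so multiply by 1e12).
Q = 114.978 nL/s


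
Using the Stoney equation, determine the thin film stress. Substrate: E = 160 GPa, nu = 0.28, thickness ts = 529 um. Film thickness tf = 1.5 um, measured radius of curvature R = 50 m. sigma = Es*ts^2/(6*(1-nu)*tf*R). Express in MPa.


Step 1: Compute numerator: Es * ts^2 = 160 * 529^2 = 44774560 (GPa*um^2)
Step 2: Compute denominator (R in um): 6*(1-nu)*tf*R = 6*0.72*1.5*50e6 = 324000000.0 (um^2)
Step 3: sigma (GPa) = 44774560 / 324000000.0 = 1.38193e-01 GPa
Step 4: Convert to MPa (x1000): sigma = 138.2 MPa


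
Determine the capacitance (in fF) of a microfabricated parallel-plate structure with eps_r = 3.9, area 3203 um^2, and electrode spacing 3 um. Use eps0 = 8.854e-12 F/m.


Step 1: Convert area to m^2: A = 3203e-12 m^2
Step 2: Convert gap to m: d = 3e-6 m
Step 3: C = eps0 * eps_r * A / d
C = 8.854e-12 * 3.9 * 3203e-12 / 3e-6
Step 4: Convert to fF (multiply by 1e15).
C = 36.87 fF


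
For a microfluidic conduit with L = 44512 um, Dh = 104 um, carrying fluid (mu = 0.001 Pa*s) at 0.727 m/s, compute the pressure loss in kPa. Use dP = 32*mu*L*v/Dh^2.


Step 1: Convert to SI: L = 44512e-6 m, Dh = 104e-6 m
Step 2: dP = 32 * 0.001 * 44512e-6 * 0.727 / (104e-6)^2
Step 3: dP = 95740.31 Pa
Step 4: Convert to kPa: dP = 95.74 kPa


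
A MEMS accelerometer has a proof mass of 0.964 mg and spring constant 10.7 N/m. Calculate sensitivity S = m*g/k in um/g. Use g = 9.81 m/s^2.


Step 1: Convert mass: m = 0.964 mg = 9.64e-07 kg
Step 2: S = m * g / k = 9.64e-07 * 9.81 / 10.7
Step 3: S = 8.84e-07 m/g
Step 4: Convert to um/g: S = 0.884 um/g


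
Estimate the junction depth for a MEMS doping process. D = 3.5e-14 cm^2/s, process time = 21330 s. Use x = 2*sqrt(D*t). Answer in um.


Step 1: Compute D*t = 3.5e-14 * 21330 = 7.4655e-10 cm^2
Step 2: sqrt(D*t) = 2.7323e-05 cm
Step 3: x = 2 * 2.7323e-05 cm = 5.4646e-05 cm
Step 4: Convert to um (1 cm = 1e4 um): x = 0.546 um


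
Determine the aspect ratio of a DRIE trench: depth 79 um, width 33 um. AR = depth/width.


Step 1: AR = depth / width
Step 2: AR = 79 / 33
AR = 2.4


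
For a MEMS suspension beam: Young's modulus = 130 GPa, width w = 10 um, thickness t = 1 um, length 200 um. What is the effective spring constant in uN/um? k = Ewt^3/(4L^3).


Step 1: Convert E to consistent units (1 GPa = 1000 uN/um^2).
E = 130 GPa = 130000 uN/um^2
Step 2: Compute t^3 = 1^3 = 1
Step 3: Compute L^3 = 200^3 = 8000000
Step 4: k = 130000 * 10 * 1 / (4 * 8000000)
k = 0.0406 uN/um


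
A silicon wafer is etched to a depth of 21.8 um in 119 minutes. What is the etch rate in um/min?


Step 1: Etch rate = depth / time
Step 2: rate = 21.8 / 119
rate = 0.183 um/min


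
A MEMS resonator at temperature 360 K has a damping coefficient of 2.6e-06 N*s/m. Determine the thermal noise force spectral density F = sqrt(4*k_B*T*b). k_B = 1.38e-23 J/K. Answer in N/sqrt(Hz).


Step 1: Compute 4 * k_B * T * b
= 4 * 1.38e-23 * 360 * 2.6e-06
= 5.1667e-26 N^2/Hz
Step 2: F_noise = sqrt(5.1667e-26)
F_noise = 2.27e-13 N/sqrt(Hz)


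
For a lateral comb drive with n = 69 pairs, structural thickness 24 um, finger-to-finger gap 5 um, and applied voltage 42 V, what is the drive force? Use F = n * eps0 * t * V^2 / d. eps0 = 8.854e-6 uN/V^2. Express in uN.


Step 1: Parameters: n=69, eps0=8.854e-6 uN/V^2, t=24 um, V=42 V, d=5 um
Step 2: V^2 = 1764
Step 3: F = 69 * 8.854e-6 * 24 * 1764 / 5
F = 5.173 uN


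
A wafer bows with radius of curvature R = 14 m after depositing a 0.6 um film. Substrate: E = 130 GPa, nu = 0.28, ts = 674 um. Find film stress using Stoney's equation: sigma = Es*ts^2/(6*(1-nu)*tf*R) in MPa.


Step 1: Compute numerator: Es * ts^2 = 130 * 674^2 = 59055880 (GPa*um^2)
Step 2: Compute denominator (R in um): 6*(1-nu)*tf*R = 6*0.72*0.6*14e6 = 36288000.0 (um^2)
Step 3: sigma (GPa) = 59055880 / 36288000.0 = 1.627422e+00 GPa
Step 4: Convert to MPa (x1000): sigma = 1627.4 MPa


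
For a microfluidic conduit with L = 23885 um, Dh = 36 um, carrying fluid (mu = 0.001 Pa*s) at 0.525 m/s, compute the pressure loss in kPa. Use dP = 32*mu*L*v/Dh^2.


Step 1: Convert to SI: L = 23885e-6 m, Dh = 36e-6 m
Step 2: dP = 32 * 0.001 * 23885e-6 * 0.525 / (36e-6)^2
Step 3: dP = 309620.37 Pa
Step 4: Convert to kPa: dP = 309.62 kPa


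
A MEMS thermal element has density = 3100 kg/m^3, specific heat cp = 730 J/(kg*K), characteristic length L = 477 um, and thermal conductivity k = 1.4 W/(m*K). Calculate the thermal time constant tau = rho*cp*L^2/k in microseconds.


Step 1: Convert L to m: L = 477e-6 m
Step 2: L^2 = (477e-6)^2 = 2.27529e-07 m^2
Step 3: tau = 3100 * 730 * 2.27529e-07 / 1.4 = 3.6778437643e-01 s
Step 4: Convert to microseconds (multiply by 1e6).
tau = 367784.376 us


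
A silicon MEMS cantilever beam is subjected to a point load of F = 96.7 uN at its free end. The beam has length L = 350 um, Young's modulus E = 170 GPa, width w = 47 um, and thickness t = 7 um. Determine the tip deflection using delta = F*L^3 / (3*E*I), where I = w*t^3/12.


Step 1: Calculate the second moment of area.
I = w * t^3 / 12 = 47 * 7^3 / 12 = 1343.4167 um^4
Step 2: Convert E to consistent units (1 GPa = 1000 uN/um^2).
E = 170 GPa = 170000 uN/um^2
Step 3: Calculate tip deflection.
delta = F * L^3 / (3 * E * I)
delta = 96.7 * 350^3 / (3 * 170000 * 1343.4167)
delta = 6.0513 um


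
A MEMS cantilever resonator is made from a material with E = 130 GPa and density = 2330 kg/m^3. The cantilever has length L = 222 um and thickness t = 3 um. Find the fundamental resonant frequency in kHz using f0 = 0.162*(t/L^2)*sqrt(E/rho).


Step 1: Convert units to SI.
t_SI = 3e-6 m, L_SI = 222e-6 m
Step 2: Calculate sqrt(E/rho).
sqrt(130e9 / 2330) = 7469.54 m/s
Step 3: Compute f0.
f0 = 0.162 * 3e-6 / (222e-6)^2 * 7469.54 = 73658.7 Hz = 73.66 kHz


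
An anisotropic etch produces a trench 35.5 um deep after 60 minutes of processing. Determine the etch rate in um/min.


Step 1: Etch rate = depth / time
Step 2: rate = 35.5 / 60
rate = 0.592 um/min


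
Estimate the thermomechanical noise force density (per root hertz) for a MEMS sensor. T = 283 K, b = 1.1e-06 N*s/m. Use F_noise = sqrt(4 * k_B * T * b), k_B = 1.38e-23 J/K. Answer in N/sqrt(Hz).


Step 1: Compute 4 * k_B * T * b
= 4 * 1.38e-23 * 283 * 1.1e-06
= 1.7184e-26 N^2/Hz
Step 2: F_noise = sqrt(1.7184e-26)
F_noise = 1.31e-13 N/sqrt(Hz)


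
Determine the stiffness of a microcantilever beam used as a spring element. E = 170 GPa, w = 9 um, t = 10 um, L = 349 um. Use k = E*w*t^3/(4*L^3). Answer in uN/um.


Step 1: Convert E to consistent units (1 GPa = 1000 uN/um^2).
E = 170 GPa = 170000 uN/um^2
Step 2: Compute t^3 = 10^3 = 1000
Step 3: Compute L^3 = 349^3 = 42508549
Step 4: k = 170000 * 9 * 1000 / (4 * 42508549)
k = 8.9982 uN/um


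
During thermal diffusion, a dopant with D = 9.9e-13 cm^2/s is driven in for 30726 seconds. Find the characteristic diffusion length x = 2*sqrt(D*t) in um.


Step 1: Compute D*t = 9.9e-13 * 30726 = 3.041874e-08 cm^2
Step 2: sqrt(D*t) = 1.7441e-04 cm
Step 3: x = 2 * 1.7441e-04 cm = 3.4882e-04 cm
Step 4: Convert to um (1 cm = 1e4 um): x = 3.488 um


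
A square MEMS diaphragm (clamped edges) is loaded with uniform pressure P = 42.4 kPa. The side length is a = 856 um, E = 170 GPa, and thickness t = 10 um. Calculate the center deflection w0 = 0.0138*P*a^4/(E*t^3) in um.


Step 1: Convert pressure to compatible units (E is in GPa, so P in GPa).
P = 42.4 kPa = 42.4e-6 GPa
Step 2: Compute numerator: 0.0138 * P * a^4.
a^4 = 856^4 = 536902045696
numerator = 0.0138 * 42.4e-6 * 536902045696 = 3.14152e+05
Step 3: Compute denominator: E * t^3 = 170 * 10^3 = 170000
Step 4: w0 = numerator / denominator = 3.14152e+05 / 170000 = 1.848 um


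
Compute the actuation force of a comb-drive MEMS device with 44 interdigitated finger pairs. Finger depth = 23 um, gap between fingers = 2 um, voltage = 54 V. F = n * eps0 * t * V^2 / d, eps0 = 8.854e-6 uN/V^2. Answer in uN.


Step 1: Parameters: n=44, eps0=8.854e-6 uN/V^2, t=23 um, V=54 V, d=2 um
Step 2: V^2 = 2916
Step 3: F = 44 * 8.854e-6 * 23 * 2916 / 2
F = 13.064 uN


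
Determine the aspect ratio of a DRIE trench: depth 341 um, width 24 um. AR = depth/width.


Step 1: AR = depth / width
Step 2: AR = 341 / 24
AR = 14.2


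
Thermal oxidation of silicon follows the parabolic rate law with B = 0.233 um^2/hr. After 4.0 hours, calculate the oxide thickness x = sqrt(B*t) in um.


Step 1: Compute B*t = 0.233 * 4.0 = 0.932
Step 2: x = sqrt(0.932)
x = 0.965 um


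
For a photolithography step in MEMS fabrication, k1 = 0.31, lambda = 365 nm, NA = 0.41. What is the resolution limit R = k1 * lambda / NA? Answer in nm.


Step 1: Identify values: k1 = 0.31, lambda = 365 nm, NA = 0.41
Step 2: R = k1 * lambda / NA
R = 0.31 * 365 / 0.41
R = 276.0 nm


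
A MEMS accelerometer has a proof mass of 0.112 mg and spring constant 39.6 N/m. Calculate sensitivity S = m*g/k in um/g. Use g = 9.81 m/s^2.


Step 1: Convert mass: m = 0.112 mg = 1.12e-07 kg
Step 2: S = m * g / k = 1.12e-07 * 9.81 / 39.6
Step 3: S = 2.77e-08 m/g
Step 4: Convert to um/g: S = 0.028 um/g


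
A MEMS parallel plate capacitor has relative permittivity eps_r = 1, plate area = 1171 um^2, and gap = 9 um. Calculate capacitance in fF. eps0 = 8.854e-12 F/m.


Step 1: Convert area to m^2: A = 1171e-12 m^2
Step 2: Convert gap to m: d = 9e-6 m
Step 3: C = eps0 * eps_r * A / d
C = 8.854e-12 * 1 * 1171e-12 / 9e-6
Step 4: Convert to fF (multiply by 1e15).
C = 1.15 fF


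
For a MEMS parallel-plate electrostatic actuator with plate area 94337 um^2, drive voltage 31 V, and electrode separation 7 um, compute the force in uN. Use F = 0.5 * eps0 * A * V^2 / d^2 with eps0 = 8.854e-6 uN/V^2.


Step 1: Identify parameters.
eps0 = 8.854e-6 uN/V^2, A = 94337 um^2, V = 31 V, d = 7 um
Step 2: Compute V^2 = 31^2 = 961
Step 3: Compute d^2 = 7^2 = 49
Step 4: F = 0.5 * 8.854e-6 * 94337 * 961 / 49
F = 8.191 uN


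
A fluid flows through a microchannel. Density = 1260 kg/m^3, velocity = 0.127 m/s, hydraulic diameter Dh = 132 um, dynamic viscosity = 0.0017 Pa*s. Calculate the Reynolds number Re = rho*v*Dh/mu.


Step 1: Convert Dh to meters: Dh = 132e-6 m
Step 2: Re = rho * v * Dh / mu
Re = 1260 * 0.127 * 132e-6 / 0.0017
Re = 12.425


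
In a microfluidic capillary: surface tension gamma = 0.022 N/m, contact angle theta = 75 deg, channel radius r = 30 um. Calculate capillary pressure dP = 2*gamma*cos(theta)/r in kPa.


Step 1: cos(75 deg) = 0.2588
Step 2: Convert r to m: r = 30e-6 m
Step 3: dP = 2 * 0.022 * 0.2588 / 30e-6 = 379.6 Pa
Step 4: Convert Pa to kPa (divide by 1000).
dP = 0.38 kPa


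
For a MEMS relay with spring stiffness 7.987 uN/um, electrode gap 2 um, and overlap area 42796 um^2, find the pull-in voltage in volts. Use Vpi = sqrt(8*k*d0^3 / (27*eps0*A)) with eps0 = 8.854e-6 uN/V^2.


Step 1: Compute numerator: 8 * k * d0^3 = 8 * 7.987 * 2^3 = 511.168
Step 2: Compute denominator: 27 * eps0 * A = 27 * 8.854e-6 * 42796 = 10.230726
Step 3: Vpi = sqrt(511.168 / 10.230726)
Vpi = 7.07 V


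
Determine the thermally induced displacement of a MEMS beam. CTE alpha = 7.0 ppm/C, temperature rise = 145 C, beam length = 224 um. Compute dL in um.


Step 1: Convert CTE: alpha = 7.0 ppm/C = 7.0e-6 /C
Step 2: dL = 7.0e-6 * 145 * 224
dL = 0.2274 um


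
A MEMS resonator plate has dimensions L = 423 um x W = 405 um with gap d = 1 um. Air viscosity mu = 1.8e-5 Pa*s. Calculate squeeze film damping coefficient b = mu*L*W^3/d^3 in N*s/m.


Step 1: Convert to SI.
L = 423e-6 m, W = 405e-6 m, d = 1e-6 m
Step 2: W^3 = (405e-6)^3 = 6.64e-11 m^3
Step 3: d^3 = (1e-6)^3 = 1.00e-18 m^3
Step 4: b = 1.8e-5 * 423e-6 * 6.64e-11 / 1.00e-18
b = 5.06e-01 N*s/m


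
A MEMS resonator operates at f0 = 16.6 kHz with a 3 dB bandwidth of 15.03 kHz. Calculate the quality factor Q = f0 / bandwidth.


Step 1: Q = f0 / bandwidth
Step 2: Q = 16.6 / 15.03
Q = 1.1


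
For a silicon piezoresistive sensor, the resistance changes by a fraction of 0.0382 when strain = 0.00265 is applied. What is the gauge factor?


Step 1: Identify values.
dR/R = 0.0382, strain = 0.00265
Step 2: GF = (dR/R) / strain = 0.0382 / 0.00265
GF = 14.4


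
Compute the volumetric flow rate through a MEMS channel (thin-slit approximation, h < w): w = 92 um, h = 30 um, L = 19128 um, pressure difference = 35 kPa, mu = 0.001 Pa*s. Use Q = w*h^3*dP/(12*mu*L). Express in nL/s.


Step 1: Convert all dimensions to SI (meters).
w = 92e-6 m, h = 30e-6 m, L = 19128e-6 m, dP = 35e3 Pa
Step 2: Q = w * h^3 * dP / (12 * mu * L)
Q = 92e-6 * (30e-6)^3 * 35e3 / (12 * 0.001 * 19128e-6) = 3.7876412e-10 m^3/s
Step 3: Convert Q from m^3/s to nL/s (1 m^3 = 1e12 nL, so multiply by 1e12).
Q = 378.764 nL/s


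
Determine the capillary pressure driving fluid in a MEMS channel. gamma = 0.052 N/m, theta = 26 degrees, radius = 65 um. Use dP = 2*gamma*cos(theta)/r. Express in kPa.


Step 1: cos(26 deg) = 0.8988
Step 2: Convert r to m: r = 65e-6 m
Step 3: dP = 2 * 0.052 * 0.8988 / 65e-6 = 1438.1 Pa
Step 4: Convert Pa to kPa (divide by 1000).
dP = 1.44 kPa


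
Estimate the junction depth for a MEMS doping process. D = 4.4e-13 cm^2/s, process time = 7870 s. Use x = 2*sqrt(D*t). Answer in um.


Step 1: Compute D*t = 4.4e-13 * 7870 = 3.4628e-09 cm^2
Step 2: sqrt(D*t) = 5.88456e-05 cm
Step 3: x = 2 * 5.88456e-05 cm = 1.176912e-04 cm
Step 4: Convert to um (1 cm = 1e4 um): x = 1.177 um


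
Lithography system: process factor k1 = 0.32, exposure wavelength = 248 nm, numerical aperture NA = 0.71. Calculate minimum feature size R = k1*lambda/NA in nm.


Step 1: Identify values: k1 = 0.32, lambda = 248 nm, NA = 0.71
Step 2: R = k1 * lambda / NA
R = 0.32 * 248 / 0.71
R = 111.8 nm


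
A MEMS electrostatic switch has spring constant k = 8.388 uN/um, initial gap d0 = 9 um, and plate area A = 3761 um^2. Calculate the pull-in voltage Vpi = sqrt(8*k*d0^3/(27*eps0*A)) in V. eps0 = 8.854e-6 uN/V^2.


Step 1: Compute numerator: 8 * k * d0^3 = 8 * 8.388 * 9^3 = 48918.816
Step 2: Compute denominator: 27 * eps0 * A = 27 * 8.854e-6 * 3761 = 0.899097
Step 3: Vpi = sqrt(48918.816 / 0.899097)
Vpi = 233.26 V


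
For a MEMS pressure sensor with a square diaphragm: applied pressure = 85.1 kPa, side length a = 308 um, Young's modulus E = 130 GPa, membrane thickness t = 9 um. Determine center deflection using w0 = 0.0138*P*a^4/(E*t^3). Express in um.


Step 1: Convert pressure to compatible units (E is in GPa, so P in GPa).
P = 85.1 kPa = 85.1e-6 GPa
Step 2: Compute numerator: 0.0138 * P * a^4.
a^4 = 308^4 = 8999178496
numerator = 0.0138 * 85.1e-6 * 8999178496 = 1.05685e+04
Step 3: Compute denominator: E * t^3 = 130 * 9^3 = 94770
Step 4: w0 = numerator / denominator = 1.05685e+04 / 94770 = 0.1115 um


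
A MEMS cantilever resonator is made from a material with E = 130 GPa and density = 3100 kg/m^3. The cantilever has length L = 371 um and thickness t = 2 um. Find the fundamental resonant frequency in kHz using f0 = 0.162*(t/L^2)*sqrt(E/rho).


Step 1: Convert units to SI.
t_SI = 2e-6 m, L_SI = 371e-6 m
Step 2: Calculate sqrt(E/rho).
sqrt(130e9 / 3100) = 6475.76 m/s
Step 3: Compute f0.
f0 = 0.162 * 2e-6 / (371e-6)^2 * 6475.76 = 15243.6 Hz = 15.24 kHz


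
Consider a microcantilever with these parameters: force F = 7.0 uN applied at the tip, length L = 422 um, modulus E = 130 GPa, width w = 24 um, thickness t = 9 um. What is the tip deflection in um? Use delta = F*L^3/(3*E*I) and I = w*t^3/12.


Step 1: Calculate the second moment of area.
I = w * t^3 / 12 = 24 * 9^3 / 12 = 1458.0 um^4
Step 2: Convert E to consistent units (1 GPa = 1000 uN/um^2).
E = 130 GPa = 130000 uN/um^2
Step 3: Calculate tip deflection.
delta = F * L^3 / (3 * E * I)
delta = 7.0 * 422^3 / (3 * 130000 * 1458.0)
delta = 0.9252 um


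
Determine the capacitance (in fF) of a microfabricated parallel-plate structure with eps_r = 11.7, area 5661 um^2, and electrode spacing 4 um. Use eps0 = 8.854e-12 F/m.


Step 1: Convert area to m^2: A = 5661e-12 m^2
Step 2: Convert gap to m: d = 4e-6 m
Step 3: C = eps0 * eps_r * A / d
C = 8.854e-12 * 11.7 * 5661e-12 / 4e-6
Step 4: Convert to fF (multiply by 1e15).
C = 146.61 fF


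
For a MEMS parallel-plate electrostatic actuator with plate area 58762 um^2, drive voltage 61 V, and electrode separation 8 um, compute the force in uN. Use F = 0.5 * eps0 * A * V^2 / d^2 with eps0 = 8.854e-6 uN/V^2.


Step 1: Identify parameters.
eps0 = 8.854e-6 uN/V^2, A = 58762 um^2, V = 61 V, d = 8 um
Step 2: Compute V^2 = 61^2 = 3721
Step 3: Compute d^2 = 8^2 = 64
Step 4: F = 0.5 * 8.854e-6 * 58762 * 3721 / 64
F = 15.125 uN


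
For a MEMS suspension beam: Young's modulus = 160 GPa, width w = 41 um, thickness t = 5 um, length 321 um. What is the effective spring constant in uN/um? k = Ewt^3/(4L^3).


Step 1: Convert E to consistent units (1 GPa = 1000 uN/um^2).
E = 160 GPa = 160000 uN/um^2
Step 2: Compute t^3 = 5^3 = 125
Step 3: Compute L^3 = 321^3 = 33076161
Step 4: k = 160000 * 41 * 125 / (4 * 33076161)
k = 6.1978 uN/um


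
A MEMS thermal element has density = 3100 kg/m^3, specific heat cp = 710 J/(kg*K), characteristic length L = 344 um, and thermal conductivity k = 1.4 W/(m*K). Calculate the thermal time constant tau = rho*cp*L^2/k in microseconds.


Step 1: Convert L to m: L = 344e-6 m
Step 2: L^2 = (344e-6)^2 = 1.18336e-07 m^2
Step 3: tau = 3100 * 710 * 1.18336e-07 / 1.4 = 1.8604109714e-01 s
Step 4: Convert to microseconds (multiply by 1e6).
tau = 186041.097 us


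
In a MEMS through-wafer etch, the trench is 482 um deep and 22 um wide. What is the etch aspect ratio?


Step 1: AR = depth / width
Step 2: AR = 482 / 22
AR = 21.9


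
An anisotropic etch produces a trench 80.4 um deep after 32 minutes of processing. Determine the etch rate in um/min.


Step 1: Etch rate = depth / time
Step 2: rate = 80.4 / 32
rate = 2.513 um/min


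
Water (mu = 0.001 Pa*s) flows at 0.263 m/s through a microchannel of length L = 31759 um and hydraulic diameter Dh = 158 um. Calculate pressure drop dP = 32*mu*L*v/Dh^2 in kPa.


Step 1: Convert to SI: L = 31759e-6 m, Dh = 158e-6 m
Step 2: dP = 32 * 0.001 * 31759e-6 * 0.263 / (158e-6)^2
Step 3: dP = 10706.77 Pa
Step 4: Convert to kPa: dP = 10.71 kPa


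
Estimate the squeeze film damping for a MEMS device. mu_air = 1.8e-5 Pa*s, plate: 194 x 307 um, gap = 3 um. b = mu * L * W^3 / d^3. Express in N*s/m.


Step 1: Convert to SI.
L = 194e-6 m, W = 307e-6 m, d = 3e-6 m
Step 2: W^3 = (307e-6)^3 = 2.89e-11 m^3
Step 3: d^3 = (3e-6)^3 = 2.70e-17 m^3
Step 4: b = 1.8e-5 * 194e-6 * 2.89e-11 / 2.70e-17
b = 3.74e-03 N*s/m


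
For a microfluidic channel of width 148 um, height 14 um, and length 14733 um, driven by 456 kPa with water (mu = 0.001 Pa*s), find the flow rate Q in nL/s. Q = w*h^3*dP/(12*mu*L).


Step 1: Convert all dimensions to SI (meters).
w = 148e-6 m, h = 14e-6 m, L = 14733e-6 m, dP = 456e3 Pa
Step 2: Q = w * h^3 * dP / (12 * mu * L)
Q = 148e-6 * (14e-6)^3 * 456e3 / (12 * 0.001 * 14733e-6) = 1.04746189e-09 m^3/s
Step 3: Convert Q from m^3/s to nL/s (1 m^3 = 1e12 nL, so multiply by 1e12).
Q = 1047.462 nL/s


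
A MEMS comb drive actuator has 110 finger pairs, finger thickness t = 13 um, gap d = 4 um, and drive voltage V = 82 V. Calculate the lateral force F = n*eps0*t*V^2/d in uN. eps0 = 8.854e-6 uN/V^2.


Step 1: Parameters: n=110, eps0=8.854e-6 uN/V^2, t=13 um, V=82 V, d=4 um
Step 2: V^2 = 6724
Step 3: F = 110 * 8.854e-6 * 13 * 6724 / 4
F = 21.284 uN


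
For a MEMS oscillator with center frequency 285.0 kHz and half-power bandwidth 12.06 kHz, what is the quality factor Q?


Step 1: Q = f0 / bandwidth
Step 2: Q = 285.0 / 12.06
Q = 23.6


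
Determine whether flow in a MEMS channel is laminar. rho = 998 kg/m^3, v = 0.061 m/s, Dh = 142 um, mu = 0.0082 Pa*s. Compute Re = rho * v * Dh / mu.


Step 1: Convert Dh to meters: Dh = 142e-6 m
Step 2: Re = rho * v * Dh / mu
Re = 998 * 0.061 * 142e-6 / 0.0082
Re = 1.054
Since Re = 1.054 is below ~2300, the flow is laminar.


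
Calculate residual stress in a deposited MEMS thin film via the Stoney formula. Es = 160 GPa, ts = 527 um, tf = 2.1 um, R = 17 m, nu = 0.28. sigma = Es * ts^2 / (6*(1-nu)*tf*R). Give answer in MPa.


Step 1: Compute numerator: Es * ts^2 = 160 * 527^2 = 44436640 (GPa*um^2)
Step 2: Compute denominator (R in um): 6*(1-nu)*tf*R = 6*0.72*2.1*17e6 = 154224000.0 (um^2)
Step 3: sigma (GPa) = 44436640 / 154224000.0 = 2.88131e-01 GPa
Step 4: Convert to MPa (x1000): sigma = 288.1 MPa


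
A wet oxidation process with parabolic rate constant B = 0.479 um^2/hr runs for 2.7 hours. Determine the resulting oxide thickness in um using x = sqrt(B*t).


Step 1: Compute B*t = 0.479 * 2.7 = 1.2933
Step 2: x = sqrt(1.2933)
x = 1.137 um


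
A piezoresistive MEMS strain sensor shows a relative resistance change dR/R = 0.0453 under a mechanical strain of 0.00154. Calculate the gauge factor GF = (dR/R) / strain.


Step 1: Identify values.
dR/R = 0.0453, strain = 0.00154
Step 2: GF = (dR/R) / strain = 0.0453 / 0.00154
GF = 29.4


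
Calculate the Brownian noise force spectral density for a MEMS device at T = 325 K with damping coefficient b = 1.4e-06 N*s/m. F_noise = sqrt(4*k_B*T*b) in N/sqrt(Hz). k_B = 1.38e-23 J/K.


Step 1: Compute 4 * k_B * T * b
= 4 * 1.38e-23 * 325 * 1.4e-06
= 2.5116e-26 N^2/Hz
Step 2: F_noise = sqrt(2.5116e-26)
F_noise = 1.58e-13 N/sqrt(Hz)


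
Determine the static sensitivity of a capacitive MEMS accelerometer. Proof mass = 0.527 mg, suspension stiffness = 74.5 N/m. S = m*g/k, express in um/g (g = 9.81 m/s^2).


Step 1: Convert mass: m = 0.527 mg = 5.27e-07 kg
Step 2: S = m * g / k = 5.27e-07 * 9.81 / 74.5
Step 3: S = 6.94e-08 m/g
Step 4: Convert to um/g: S = 0.069 um/g


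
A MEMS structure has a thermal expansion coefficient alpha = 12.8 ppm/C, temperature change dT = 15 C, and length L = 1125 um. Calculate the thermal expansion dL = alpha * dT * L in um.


Step 1: Convert CTE: alpha = 12.8 ppm/C = 12.8e-6 /C
Step 2: dL = 12.8e-6 * 15 * 1125
dL = 0.216 um


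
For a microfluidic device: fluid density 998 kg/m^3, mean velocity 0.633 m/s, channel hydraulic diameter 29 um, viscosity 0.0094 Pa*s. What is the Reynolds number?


Step 1: Convert Dh to meters: Dh = 29e-6 m
Step 2: Re = rho * v * Dh / mu
Re = 998 * 0.633 * 29e-6 / 0.0094
Re = 1.949


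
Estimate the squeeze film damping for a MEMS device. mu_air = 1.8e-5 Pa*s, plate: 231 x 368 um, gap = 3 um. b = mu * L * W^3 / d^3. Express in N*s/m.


Step 1: Convert to SI.
L = 231e-6 m, W = 368e-6 m, d = 3e-6 m
Step 2: W^3 = (368e-6)^3 = 4.98e-11 m^3
Step 3: d^3 = (3e-6)^3 = 2.70e-17 m^3
Step 4: b = 1.8e-5 * 231e-6 * 4.98e-11 / 2.70e-17
b = 7.67e-03 N*s/m


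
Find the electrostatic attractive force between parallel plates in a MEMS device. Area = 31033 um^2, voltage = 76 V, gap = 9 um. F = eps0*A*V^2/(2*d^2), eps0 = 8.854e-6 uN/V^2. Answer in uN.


Step 1: Identify parameters.
eps0 = 8.854e-6 uN/V^2, A = 31033 um^2, V = 76 V, d = 9 um
Step 2: Compute V^2 = 76^2 = 5776
Step 3: Compute d^2 = 9^2 = 81
Step 4: F = 0.5 * 8.854e-6 * 31033 * 5776 / 81
F = 9.797 uN


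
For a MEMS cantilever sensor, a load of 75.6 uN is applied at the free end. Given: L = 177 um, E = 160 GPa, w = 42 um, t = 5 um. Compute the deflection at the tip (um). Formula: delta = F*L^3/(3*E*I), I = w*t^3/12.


Step 1: Calculate the second moment of area.
I = w * t^3 / 12 = 42 * 5^3 / 12 = 437.5 um^4
Step 2: Convert E to consistent units (1 GPa = 1000 uN/um^2).
E = 160 GPa = 160000 uN/um^2
Step 3: Calculate tip deflection.
delta = F * L^3 / (3 * E * I)
delta = 75.6 * 177^3 / (3 * 160000 * 437.5)
delta = 1.9963 um


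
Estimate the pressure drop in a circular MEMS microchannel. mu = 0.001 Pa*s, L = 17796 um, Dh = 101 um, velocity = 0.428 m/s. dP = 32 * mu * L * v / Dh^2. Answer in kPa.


Step 1: Convert to SI: L = 17796e-6 m, Dh = 101e-6 m
Step 2: dP = 32 * 0.001 * 17796e-6 * 0.428 / (101e-6)^2
Step 3: dP = 23893.15 Pa
Step 4: Convert to kPa: dP = 23.89 kPa


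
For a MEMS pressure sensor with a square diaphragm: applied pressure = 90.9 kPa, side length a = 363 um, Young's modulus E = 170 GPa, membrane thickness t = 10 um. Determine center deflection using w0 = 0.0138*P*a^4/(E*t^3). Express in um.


Step 1: Convert pressure to compatible units (E is in GPa, so P in GPa).
P = 90.9 kPa = 90.9e-6 GPa
Step 2: Compute numerator: 0.0138 * P * a^4.
a^4 = 363^4 = 17363069361
numerator = 0.0138 * 90.9e-6 * 17363069361 = 2.17806e+04
Step 3: Compute denominator: E * t^3 = 170 * 10^3 = 170000
Step 4: w0 = numerator / denominator = 2.17806e+04 / 170000 = 0.1281 um


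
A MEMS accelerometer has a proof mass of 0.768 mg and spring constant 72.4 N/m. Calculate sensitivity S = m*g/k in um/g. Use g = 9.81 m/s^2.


Step 1: Convert mass: m = 0.768 mg = 7.68e-07 kg
Step 2: S = m * g / k = 7.68e-07 * 9.81 / 72.4
Step 3: S = 1.04e-07 m/g
Step 4: Convert to um/g: S = 0.104 um/g


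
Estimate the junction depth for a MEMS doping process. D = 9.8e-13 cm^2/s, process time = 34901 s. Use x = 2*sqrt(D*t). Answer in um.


Step 1: Compute D*t = 9.8e-13 * 34901 = 3.420298e-08 cm^2
Step 2: sqrt(D*t) = 1.8494e-04 cm
Step 3: x = 2 * 1.8494e-04 cm = 3.6988e-04 cm
Step 4: Convert to um (1 cm = 1e4 um): x = 3.699 um
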